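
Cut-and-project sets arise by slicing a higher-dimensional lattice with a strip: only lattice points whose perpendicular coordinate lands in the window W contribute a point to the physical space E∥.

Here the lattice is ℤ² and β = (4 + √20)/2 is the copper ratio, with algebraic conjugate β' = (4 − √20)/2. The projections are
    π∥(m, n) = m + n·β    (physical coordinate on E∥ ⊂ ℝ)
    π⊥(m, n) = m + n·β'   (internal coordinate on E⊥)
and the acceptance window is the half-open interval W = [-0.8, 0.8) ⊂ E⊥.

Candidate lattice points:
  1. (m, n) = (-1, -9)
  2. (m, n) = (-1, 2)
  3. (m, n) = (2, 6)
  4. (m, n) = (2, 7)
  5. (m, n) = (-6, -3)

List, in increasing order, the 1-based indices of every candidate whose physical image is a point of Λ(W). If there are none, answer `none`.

β' = (4−√20)/2 ≈ -0.2361.
[1] lift (-1,-9): star map gives 1.1246; window check -0.8 ≤ 1.1246 < 0.8 is false → out
[2] lift (-1,2): star map gives -1.4721; window check -0.8 ≤ -1.4721 < 0.8 is false → out
[3] lift (2,6): star map gives 0.5836; window check -0.8 ≤ 0.5836 < 0.8 is true → IN Λ
[4] lift (2,7): star map gives 0.3475; window check -0.8 ≤ 0.3475 < 0.8 is true → IN Λ
[5] lift (-6,-3): star map gives -5.2918; window check -0.8 ≤ -5.2918 < 0.8 is false → out

3, 4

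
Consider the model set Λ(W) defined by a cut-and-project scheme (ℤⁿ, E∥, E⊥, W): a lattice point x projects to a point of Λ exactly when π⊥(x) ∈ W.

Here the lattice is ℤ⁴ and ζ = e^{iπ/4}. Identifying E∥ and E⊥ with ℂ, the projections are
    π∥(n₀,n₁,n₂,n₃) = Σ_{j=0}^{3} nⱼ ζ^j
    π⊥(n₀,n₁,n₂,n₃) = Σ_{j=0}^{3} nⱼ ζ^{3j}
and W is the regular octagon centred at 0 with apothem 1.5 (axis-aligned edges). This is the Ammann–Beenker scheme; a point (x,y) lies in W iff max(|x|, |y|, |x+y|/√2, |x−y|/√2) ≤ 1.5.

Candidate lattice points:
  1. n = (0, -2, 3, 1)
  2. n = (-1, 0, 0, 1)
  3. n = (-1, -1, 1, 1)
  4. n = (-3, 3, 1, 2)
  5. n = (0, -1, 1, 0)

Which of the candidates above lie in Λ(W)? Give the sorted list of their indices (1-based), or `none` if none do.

2, 3

With ζ = e^{iπ/4} the internal vectors are ζ^0,ζ^3,ζ^6,ζ^9.
candidate 1: n = (0, -2, 3, 1) → π⊥ ≈ (+2.121320, -3.707107); max(|x|,|y|,|x±y|/√2) = 4.121320 > 1.5 ⇒ ∉ W
candidate 2: n = (-1, 0, 0, 1) → π⊥ ≈ (-0.292893, +0.707107); max(|x|,|y|,|x±y|/√2) = 0.707107 ≤ 1.5 ⇒ ∈ W
candidate 3: n = (-1, -1, 1, 1) → π⊥ ≈ (+0.414214, -1.000000); max(|x|,|y|,|x±y|/√2) = 1.000000 ≤ 1.5 ⇒ ∈ W
candidate 4: n = (-3, 3, 1, 2) → π⊥ ≈ (-3.707107, +2.535534); max(|x|,|y|,|x±y|/√2) = 4.414214 > 1.5 ⇒ ∉ W
candidate 5: n = (0, -1, 1, 0) → π⊥ ≈ (+0.707107, -1.707107); max(|x|,|y|,|x±y|/√2) = 1.707107 > 1.5 ⇒ ∉ W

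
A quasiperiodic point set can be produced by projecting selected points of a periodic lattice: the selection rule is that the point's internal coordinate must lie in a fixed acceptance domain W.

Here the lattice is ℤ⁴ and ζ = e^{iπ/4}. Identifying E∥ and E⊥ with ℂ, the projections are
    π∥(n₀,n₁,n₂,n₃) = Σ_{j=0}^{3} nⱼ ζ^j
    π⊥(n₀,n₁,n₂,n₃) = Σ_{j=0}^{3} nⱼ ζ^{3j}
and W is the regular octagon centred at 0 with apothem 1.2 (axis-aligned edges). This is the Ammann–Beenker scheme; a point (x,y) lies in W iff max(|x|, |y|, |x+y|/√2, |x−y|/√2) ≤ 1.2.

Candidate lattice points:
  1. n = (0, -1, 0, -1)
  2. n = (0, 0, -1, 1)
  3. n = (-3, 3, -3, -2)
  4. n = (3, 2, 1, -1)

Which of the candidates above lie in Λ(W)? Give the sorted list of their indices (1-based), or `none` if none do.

4

Internal map: ζ^{3j} for j=0..3 gives (1,0), (−√2/2,√2/2), (0,−1), (√2/2,√2/2).
candidate 1: n = (0, -1, 0, -1) → π⊥ ≈ (+0.0000, -1.4142); max(|x|,|y|,|x±y|/√2) = 1.4142 > 1.2 ⇒ ∉ W
candidate 2: n = (0, 0, -1, 1) → π⊥ ≈ (+0.7071, +1.7071); max(|x|,|y|,|x±y|/√2) = 1.7071 > 1.2 ⇒ ∉ W
candidate 3: n = (-3, 3, -3, -2) → π⊥ ≈ (-6.5355, +3.7071); max(|x|,|y|,|x±y|/√2) = 7.2426 > 1.2 ⇒ ∉ W
candidate 4: n = (3, 2, 1, -1) → π⊥ ≈ (+0.8787, -0.2929); max(|x|,|y|,|x±y|/√2) = 0.8787 ≤ 1.2 ⇒ ∈ W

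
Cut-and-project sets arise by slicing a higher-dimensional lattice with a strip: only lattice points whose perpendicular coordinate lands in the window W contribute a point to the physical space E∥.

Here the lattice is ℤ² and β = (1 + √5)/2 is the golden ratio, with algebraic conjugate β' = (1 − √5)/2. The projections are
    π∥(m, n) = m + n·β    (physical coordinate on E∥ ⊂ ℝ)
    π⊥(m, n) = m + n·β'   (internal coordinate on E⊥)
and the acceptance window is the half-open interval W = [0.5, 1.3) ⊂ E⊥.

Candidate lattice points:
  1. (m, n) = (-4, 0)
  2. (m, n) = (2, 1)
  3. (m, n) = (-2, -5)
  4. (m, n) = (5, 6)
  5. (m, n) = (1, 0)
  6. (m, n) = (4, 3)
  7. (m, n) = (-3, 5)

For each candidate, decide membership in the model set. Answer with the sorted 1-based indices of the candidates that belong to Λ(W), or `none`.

Numerically β ≈ 1.6180 and β' = −1/β ≈ -0.6180.
#1 (-4,0): internal coord -4 + (0)·β' = -4.0000; -4.0000 ∉ [0.5, 1.3) → out
#2 (2,1): internal coord 2 + (1)·β' = +1.3820; +1.3820 ∉ [0.5, 1.3) → out
#3 (-2,-5): internal coord -2 + (-5)·β' = +1.0902; +1.0902 ∈ [0.5, 1.3) → IN Λ
#4 (5,6): internal coord 5 + (6)·β' = +1.2918; +1.2918 ∈ [0.5, 1.3) → IN Λ
#5 (1,0): internal coord 1 + (0)·β' = +1.0000; +1.0000 ∈ [0.5, 1.3) → IN Λ
#6 (4,3): internal coord 4 + (3)·β' = +2.1459; +2.1459 ∉ [0.5, 1.3) → out
#7 (-3,5): internal coord -3 + (5)·β' = -6.0902; -6.0902 ∉ [0.5, 1.3) → out

3, 4, 5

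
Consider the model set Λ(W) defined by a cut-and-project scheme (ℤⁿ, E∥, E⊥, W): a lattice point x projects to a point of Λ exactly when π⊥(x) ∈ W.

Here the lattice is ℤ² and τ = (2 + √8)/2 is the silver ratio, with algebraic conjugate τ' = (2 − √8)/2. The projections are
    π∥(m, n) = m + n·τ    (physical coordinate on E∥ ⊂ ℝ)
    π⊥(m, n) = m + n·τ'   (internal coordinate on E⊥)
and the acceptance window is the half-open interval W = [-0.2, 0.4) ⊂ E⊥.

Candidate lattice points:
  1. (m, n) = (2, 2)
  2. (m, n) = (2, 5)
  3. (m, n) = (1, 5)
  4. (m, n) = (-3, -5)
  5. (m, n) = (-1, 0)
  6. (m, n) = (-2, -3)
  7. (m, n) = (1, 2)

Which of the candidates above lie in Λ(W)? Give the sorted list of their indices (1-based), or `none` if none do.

Compute τ' = (2−√8)/2 = -0.4142, so π⊥(m,n) = m -0.4142·n.
#1 (2,2): internal coord 2 + (2)·τ' = +1.1716; +1.1716 ∉ [-0.2, 0.4) → out
#2 (2,5): internal coord 2 + (5)·τ' = -0.0711; -0.0711 ∈ [-0.2, 0.4) → IN Λ
#3 (1,5): internal coord 1 + (5)·τ' = -1.0711; -1.0711 ∉ [-0.2, 0.4) → out
#4 (-3,-5): internal coord -3 + (-5)·τ' = -0.9289; -0.9289 ∉ [-0.2, 0.4) → out
#5 (-1,0): internal coord -1 + (0)·τ' = -1.0000; -1.0000 ∉ [-0.2, 0.4) → out
#6 (-2,-3): internal coord -2 + (-3)·τ' = -0.7574; -0.7574 ∉ [-0.2, 0.4) → out
#7 (1,2): internal coord 1 + (2)·τ' = +0.1716; +0.1716 ∈ [-0.2, 0.4) → IN Λ

2, 7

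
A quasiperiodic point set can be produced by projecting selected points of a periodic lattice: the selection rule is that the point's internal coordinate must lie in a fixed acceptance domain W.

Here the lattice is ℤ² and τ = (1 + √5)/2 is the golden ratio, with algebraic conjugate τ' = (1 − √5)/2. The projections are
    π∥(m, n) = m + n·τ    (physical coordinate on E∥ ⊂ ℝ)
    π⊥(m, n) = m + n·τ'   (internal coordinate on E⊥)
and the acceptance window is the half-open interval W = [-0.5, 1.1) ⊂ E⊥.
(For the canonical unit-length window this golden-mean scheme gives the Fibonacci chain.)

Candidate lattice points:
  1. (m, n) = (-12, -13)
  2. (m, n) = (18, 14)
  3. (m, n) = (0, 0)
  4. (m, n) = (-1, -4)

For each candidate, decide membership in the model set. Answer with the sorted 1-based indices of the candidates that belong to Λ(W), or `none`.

Compute τ' = (1−√5)/2 = -0.61803, so π⊥(m,n) = m -0.61803·n.
[1] lift (-12,-13): star map gives -3.96556; window check -0.5 ≤ -3.96556 < 1.1 is false → out
[2] lift (18,14): star map gives 9.34752; window check -0.5 ≤ 9.34752 < 1.1 is false → out
[3] lift (0,0): star map gives 0.00000; window check -0.5 ≤ 0.00000 < 1.1 is true → IN Λ
[4] lift (-1,-4): star map gives 1.47214; window check -0.5 ≤ 1.47214 < 1.1 is false → out

3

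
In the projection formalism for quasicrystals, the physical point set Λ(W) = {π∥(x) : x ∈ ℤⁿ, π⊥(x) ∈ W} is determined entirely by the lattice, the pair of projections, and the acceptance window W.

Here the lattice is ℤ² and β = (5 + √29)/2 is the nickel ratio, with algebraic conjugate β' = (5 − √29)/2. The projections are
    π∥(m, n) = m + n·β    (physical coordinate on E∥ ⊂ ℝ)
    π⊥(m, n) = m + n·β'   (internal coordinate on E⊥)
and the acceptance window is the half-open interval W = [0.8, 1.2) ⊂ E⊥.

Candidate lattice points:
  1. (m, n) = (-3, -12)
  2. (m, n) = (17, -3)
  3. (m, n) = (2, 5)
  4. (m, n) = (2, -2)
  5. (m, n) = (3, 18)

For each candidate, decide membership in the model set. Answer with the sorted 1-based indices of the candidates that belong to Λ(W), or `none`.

3

Numerically β ≈ 5.1926 and β' = −1/β ≈ -0.1926.
#1 (-3,-12): internal coord -3 + (-12)·β' = -0.6890; -0.6890 ∉ [0.8, 1.2) → out
#2 (17,-3): internal coord 17 + (-3)·β' = +17.5777; +17.5777 ∉ [0.8, 1.2) → out
#3 (2,5): internal coord 2 + (5)·β' = +1.0371; +1.0371 ∈ [0.8, 1.2) → IN Λ
#4 (2,-2): internal coord 2 + (-2)·β' = +2.3852; +2.3852 ∉ [0.8, 1.2) → out
#5 (3,18): internal coord 3 + (18)·β' = -0.4665; -0.4665 ∉ [0.8, 1.2) → out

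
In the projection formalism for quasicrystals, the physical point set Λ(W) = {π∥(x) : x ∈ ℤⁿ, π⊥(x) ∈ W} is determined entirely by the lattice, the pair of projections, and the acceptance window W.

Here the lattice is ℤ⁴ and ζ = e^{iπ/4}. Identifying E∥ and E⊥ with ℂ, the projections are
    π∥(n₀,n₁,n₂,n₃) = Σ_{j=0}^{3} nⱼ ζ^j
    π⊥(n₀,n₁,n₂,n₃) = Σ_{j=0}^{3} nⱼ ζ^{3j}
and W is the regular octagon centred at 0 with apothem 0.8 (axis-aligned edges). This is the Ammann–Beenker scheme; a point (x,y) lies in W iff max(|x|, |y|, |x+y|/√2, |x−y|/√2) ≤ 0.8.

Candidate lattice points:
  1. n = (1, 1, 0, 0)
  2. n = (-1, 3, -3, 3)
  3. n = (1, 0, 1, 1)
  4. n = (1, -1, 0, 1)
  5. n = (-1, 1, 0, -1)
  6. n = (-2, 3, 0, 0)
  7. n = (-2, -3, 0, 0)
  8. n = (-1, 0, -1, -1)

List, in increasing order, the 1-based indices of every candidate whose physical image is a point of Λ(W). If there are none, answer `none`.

1

Internal map: ζ^{3j} for j=0..3 gives (1,0), (−√2/2,√2/2), (0,−1), (√2/2,√2/2).
candidate 1: n = (1, 1, 0, 0) → π⊥ ≈ (+0.29289, +0.70711); max(|x|,|y|,|x±y|/√2) = 0.70711 ≤ 0.8 ⇒ ∈ W
candidate 2: n = (-1, 3, -3, 3) → π⊥ ≈ (-1.00000, +7.24264); max(|x|,|y|,|x±y|/√2) = 7.24264 > 0.8 ⇒ ∉ W
candidate 3: n = (1, 0, 1, 1) → π⊥ ≈ (+1.70711, -0.29289); max(|x|,|y|,|x±y|/√2) = 1.70711 > 0.8 ⇒ ∉ W
candidate 4: n = (1, -1, 0, 1) → π⊥ ≈ (+2.41421, +0.00000); max(|x|,|y|,|x±y|/√2) = 2.41421 > 0.8 ⇒ ∉ W
candidate 5: n = (-1, 1, 0, -1) → π⊥ ≈ (-2.41421, +0.00000); max(|x|,|y|,|x±y|/√2) = 2.41421 > 0.8 ⇒ ∉ W
candidate 6: n = (-2, 3, 0, 0) → π⊥ ≈ (-4.12132, +2.12132); max(|x|,|y|,|x±y|/√2) = 4.41421 > 0.8 ⇒ ∉ W
candidate 7: n = (-2, -3, 0, 0) → π⊥ ≈ (+0.12132, -2.12132); max(|x|,|y|,|x±y|/√2) = 2.12132 > 0.8 ⇒ ∉ W
candidate 8: n = (-1, 0, -1, -1) → π⊥ ≈ (-1.70711, +0.29289); max(|x|,|y|,|x±y|/√2) = 1.70711 > 0.8 ⇒ ∉ W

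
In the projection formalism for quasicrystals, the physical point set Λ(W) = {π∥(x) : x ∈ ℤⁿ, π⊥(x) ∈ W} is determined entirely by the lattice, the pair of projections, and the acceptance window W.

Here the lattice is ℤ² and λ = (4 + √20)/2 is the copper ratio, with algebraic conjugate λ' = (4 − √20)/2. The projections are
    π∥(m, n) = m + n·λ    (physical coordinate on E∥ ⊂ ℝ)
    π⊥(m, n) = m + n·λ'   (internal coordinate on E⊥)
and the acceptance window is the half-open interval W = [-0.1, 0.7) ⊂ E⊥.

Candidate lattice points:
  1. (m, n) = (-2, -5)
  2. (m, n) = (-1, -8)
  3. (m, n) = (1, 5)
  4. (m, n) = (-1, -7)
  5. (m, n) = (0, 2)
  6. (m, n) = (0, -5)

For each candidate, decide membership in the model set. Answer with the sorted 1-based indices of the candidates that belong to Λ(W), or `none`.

λ' = (4−√20)/2 ≈ -0.236068.
candidate 1: (m,n)=(-2,-5) → π∥ = -2-5·λ ≈ -23.180340, π⊥ = -2-5·λ' ≈ -0.819660 ∉ [-0.1, 0.7) ⇒ out
candidate 2: (m,n)=(-1,-8) → π∥ = -1-8·λ ≈ -34.888544, π⊥ = -1-8·λ' ≈ 0.888544 ∉ [-0.1, 0.7) ⇒ out
candidate 3: (m,n)=(1,5) → π∥ = 1+5·λ ≈ 22.180340, π⊥ = 1+5·λ' ≈ -0.180340 ∉ [-0.1, 0.7) ⇒ out
candidate 4: (m,n)=(-1,-7) → π∥ = -1-7·λ ≈ -30.652476, π⊥ = -1-7·λ' ≈ 0.652476 ∈ [-0.1, 0.7) ⇒ IN Λ
candidate 5: (m,n)=(0,2) → π∥ = 0+2·λ ≈ 8.472136, π⊥ = 0+2·λ' ≈ -0.472136 ∉ [-0.1, 0.7) ⇒ out
candidate 6: (m,n)=(0,-5) → π∥ = 0-5·λ ≈ -21.180340, π⊥ = 0-5·λ' ≈ 1.180340 ∉ [-0.1, 0.7) ⇒ out

4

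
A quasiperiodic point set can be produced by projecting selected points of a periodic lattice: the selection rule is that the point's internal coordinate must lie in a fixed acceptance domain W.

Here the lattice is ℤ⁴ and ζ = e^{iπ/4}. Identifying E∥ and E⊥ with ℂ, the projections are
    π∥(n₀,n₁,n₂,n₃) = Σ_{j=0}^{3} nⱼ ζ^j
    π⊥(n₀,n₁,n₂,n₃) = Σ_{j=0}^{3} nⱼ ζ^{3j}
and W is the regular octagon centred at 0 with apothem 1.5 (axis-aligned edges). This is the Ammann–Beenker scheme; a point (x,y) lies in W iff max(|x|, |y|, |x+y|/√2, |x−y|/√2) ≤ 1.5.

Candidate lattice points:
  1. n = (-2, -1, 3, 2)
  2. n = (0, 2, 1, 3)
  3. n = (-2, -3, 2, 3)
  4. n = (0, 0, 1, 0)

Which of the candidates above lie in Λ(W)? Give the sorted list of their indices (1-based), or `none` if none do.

Internal map: ζ^{3j} for j=0..3 gives (1,0), (−√2/2,√2/2), (0,−1), (√2/2,√2/2).
#1 (-2, -1, 3, 2): internal (0.12132, -2.29289); octagon support 2.29289 vs apothem 1.5 → ∉ W
#2 (0, 2, 1, 3): internal (0.70711, 2.53553); octagon support 2.53553 vs apothem 1.5 → ∉ W
#3 (-2, -3, 2, 3): internal (2.24264, -2.00000); octagon support 3.00000 vs apothem 1.5 → ∉ W
#4 (0, 0, 1, 0): internal (0.00000, -1.00000); octagon support 1.00000 vs apothem 1.5 → ∈ W

4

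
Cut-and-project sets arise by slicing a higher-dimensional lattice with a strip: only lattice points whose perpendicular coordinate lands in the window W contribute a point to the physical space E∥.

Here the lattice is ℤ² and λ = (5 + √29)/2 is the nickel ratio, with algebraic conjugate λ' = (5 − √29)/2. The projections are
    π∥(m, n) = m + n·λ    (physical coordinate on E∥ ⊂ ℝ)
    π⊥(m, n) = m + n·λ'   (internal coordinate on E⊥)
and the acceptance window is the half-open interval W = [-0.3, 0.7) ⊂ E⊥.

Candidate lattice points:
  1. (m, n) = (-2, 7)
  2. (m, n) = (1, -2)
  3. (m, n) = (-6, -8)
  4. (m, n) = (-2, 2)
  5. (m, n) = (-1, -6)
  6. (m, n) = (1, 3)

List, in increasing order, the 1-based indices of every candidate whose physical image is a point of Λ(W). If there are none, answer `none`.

λ' = (5−√29)/2 ≈ -0.19258.
[1] lift (-2,7): star map gives -3.34808; window check -0.3 ≤ -3.34808 < 0.7 is false → out
[2] lift (1,-2): star map gives 1.38516; window check -0.3 ≤ 1.38516 < 0.7 is false → out
[3] lift (-6,-8): star map gives -4.45934; window check -0.3 ≤ -4.45934 < 0.7 is false → out
[4] lift (-2,2): star map gives -2.38516; window check -0.3 ≤ -2.38516 < 0.7 is false → out
[5] lift (-1,-6): star map gives 0.15549; window check -0.3 ≤ 0.15549 < 0.7 is true → IN Λ
[6] lift (1,3): star map gives 0.42225; window check -0.3 ≤ 0.42225 < 0.7 is true → IN Λ

5, 6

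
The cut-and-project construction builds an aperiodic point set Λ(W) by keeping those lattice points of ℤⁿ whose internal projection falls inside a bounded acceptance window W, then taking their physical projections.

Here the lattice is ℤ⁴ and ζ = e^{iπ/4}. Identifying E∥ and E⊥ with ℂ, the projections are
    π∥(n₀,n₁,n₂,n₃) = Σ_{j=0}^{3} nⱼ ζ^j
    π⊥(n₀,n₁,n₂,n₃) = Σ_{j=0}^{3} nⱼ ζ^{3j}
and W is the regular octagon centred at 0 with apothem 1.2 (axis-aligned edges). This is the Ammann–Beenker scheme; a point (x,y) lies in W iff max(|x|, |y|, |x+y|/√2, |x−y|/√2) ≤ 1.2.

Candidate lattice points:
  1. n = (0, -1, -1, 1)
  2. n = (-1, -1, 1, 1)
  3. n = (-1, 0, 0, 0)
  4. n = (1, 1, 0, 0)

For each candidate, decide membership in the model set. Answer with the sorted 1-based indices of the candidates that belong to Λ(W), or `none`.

Internal map: ζ^{3j} for j=0..3 gives (1,0), (−√2/2,√2/2), (0,−1), (√2/2,√2/2).
#1 (0, -1, -1, 1): internal (1.41421, 1.00000); octagon support 1.70711 vs apothem 1.2 → ∉ W
#2 (-1, -1, 1, 1): internal (0.41421, -1.00000); octagon support 1.00000 vs apothem 1.2 → ∈ W
#3 (-1, 0, 0, 0): internal (-1.00000, 0.00000); octagon support 1.00000 vs apothem 1.2 → ∈ W
#4 (1, 1, 0, 0): internal (0.29289, 0.70711); octagon support 0.70711 vs apothem 1.2 → ∈ W

2, 3, 4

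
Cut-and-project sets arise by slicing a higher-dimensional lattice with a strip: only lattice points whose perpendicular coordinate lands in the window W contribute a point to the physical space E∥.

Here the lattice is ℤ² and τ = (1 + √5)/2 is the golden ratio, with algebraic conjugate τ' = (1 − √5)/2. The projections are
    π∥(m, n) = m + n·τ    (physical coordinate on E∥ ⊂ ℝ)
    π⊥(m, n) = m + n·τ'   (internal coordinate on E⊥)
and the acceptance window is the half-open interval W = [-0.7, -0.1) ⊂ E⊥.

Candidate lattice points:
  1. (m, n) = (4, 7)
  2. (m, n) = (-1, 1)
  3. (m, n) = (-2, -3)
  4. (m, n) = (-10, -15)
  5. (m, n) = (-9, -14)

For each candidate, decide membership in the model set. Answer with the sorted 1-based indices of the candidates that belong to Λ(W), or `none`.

τ' = (1−√5)/2 ≈ -0.618034.
#1 (4,7): internal coord 4 + (7)·τ' = -0.326238; -0.326238 ∈ [-0.7, -0.1) → IN Λ
#2 (-1,1): internal coord -1 + (1)·τ' = -1.618034; -1.618034 ∉ [-0.7, -0.1) → out
#3 (-2,-3): internal coord -2 + (-3)·τ' = -0.145898; -0.145898 ∈ [-0.7, -0.1) → IN Λ
#4 (-10,-15): internal coord -10 + (-15)·τ' = -0.729490; -0.729490 ∉ [-0.7, -0.1) → out
#5 (-9,-14): internal coord -9 + (-14)·τ' = -0.347524; -0.347524 ∈ [-0.7, -0.1) → IN Λ

1, 3, 5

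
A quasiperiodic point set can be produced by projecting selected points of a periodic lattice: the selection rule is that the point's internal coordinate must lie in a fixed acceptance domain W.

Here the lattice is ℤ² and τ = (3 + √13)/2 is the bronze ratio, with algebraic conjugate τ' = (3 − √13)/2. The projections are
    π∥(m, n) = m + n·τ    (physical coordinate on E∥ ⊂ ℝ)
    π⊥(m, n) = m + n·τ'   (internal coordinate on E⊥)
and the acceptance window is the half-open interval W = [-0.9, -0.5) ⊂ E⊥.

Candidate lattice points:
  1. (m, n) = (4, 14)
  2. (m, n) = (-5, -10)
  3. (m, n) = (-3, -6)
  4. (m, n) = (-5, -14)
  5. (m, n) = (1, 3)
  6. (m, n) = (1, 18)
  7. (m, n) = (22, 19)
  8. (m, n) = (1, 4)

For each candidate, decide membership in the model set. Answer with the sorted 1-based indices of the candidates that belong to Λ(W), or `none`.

τ' = (3−√13)/2 ≈ -0.30278.
candidate 1: (m,n)=(4,14) → π∥ = 4+14·τ ≈ 50.23886, π⊥ = 4+14·τ' ≈ -0.23886 ∉ [-0.9, -0.5) ⇒ out
candidate 2: (m,n)=(-5,-10) → π∥ = -5-10·τ ≈ -38.02776, π⊥ = -5-10·τ' ≈ -1.97224 ∉ [-0.9, -0.5) ⇒ out
candidate 3: (m,n)=(-3,-6) → π∥ = -3-6·τ ≈ -22.81665, π⊥ = -3-6·τ' ≈ -1.18335 ∉ [-0.9, -0.5) ⇒ out
candidate 4: (m,n)=(-5,-14) → π∥ = -5-14·τ ≈ -51.23886, π⊥ = -5-14·τ' ≈ -0.76114 ∈ [-0.9, -0.5) ⇒ IN Λ
candidate 5: (m,n)=(1,3) → π∥ = 1+3·τ ≈ 10.90833, π⊥ = 1+3·τ' ≈ 0.09167 ∉ [-0.9, -0.5) ⇒ out
candidate 6: (m,n)=(1,18) → π∥ = 1+18·τ ≈ 60.44996, π⊥ = 1+18·τ' ≈ -4.44996 ∉ [-0.9, -0.5) ⇒ out
candidate 7: (m,n)=(22,19) → π∥ = 22+19·τ ≈ 84.75274, π⊥ = 22+19·τ' ≈ 16.24726 ∉ [-0.9, -0.5) ⇒ out
candidate 8: (m,n)=(1,4) → π∥ = 1+4·τ ≈ 14.21110, π⊥ = 1+4·τ' ≈ -0.21110 ∉ [-0.9, -0.5) ⇒ out

4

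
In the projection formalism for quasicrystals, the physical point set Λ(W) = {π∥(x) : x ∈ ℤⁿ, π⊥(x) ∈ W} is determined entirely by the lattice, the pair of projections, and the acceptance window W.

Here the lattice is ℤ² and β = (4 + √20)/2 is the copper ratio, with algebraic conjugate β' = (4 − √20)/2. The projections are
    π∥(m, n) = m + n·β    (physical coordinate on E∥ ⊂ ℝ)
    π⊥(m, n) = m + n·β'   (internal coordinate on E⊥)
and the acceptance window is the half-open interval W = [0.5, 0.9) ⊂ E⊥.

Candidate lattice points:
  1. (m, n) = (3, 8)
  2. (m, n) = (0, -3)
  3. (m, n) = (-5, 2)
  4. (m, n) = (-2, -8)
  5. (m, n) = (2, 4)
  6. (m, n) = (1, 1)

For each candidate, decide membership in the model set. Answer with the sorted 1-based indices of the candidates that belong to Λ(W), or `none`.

Numerically β ≈ 4.23607 and β' = −1/β ≈ -0.23607.
[1] lift (3,8): star map gives 1.11146; window check 0.5 ≤ 1.11146 < 0.9 is false → out
[2] lift (0,-3): star map gives 0.70820; window check 0.5 ≤ 0.70820 < 0.9 is true → IN Λ
[3] lift (-5,2): star map gives -5.47214; window check 0.5 ≤ -5.47214 < 0.9 is false → out
[4] lift (-2,-8): star map gives -0.11146; window check 0.5 ≤ -0.11146 < 0.9 is false → out
[5] lift (2,4): star map gives 1.05573; window check 0.5 ≤ 1.05573 < 0.9 is false → out
[6] lift (1,1): star map gives 0.76393; window check 0.5 ≤ 0.76393 < 0.9 is true → IN Λ

2, 6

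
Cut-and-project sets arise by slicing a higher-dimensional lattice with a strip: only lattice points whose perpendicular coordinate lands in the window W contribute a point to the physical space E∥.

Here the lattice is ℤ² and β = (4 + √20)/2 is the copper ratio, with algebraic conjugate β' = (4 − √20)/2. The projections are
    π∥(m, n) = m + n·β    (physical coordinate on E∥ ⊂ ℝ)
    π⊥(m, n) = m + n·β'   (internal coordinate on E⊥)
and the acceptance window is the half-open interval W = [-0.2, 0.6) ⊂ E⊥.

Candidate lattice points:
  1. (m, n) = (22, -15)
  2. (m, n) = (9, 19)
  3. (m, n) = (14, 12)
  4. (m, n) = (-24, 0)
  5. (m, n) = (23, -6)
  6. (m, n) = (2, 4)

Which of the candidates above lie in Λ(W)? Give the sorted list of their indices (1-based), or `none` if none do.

Numerically β ≈ 4.2361 and β' = −1/β ≈ -0.2361.
[1] lift (22,-15): star map gives 25.5410; window check -0.2 ≤ 25.5410 < 0.6 is false → out
[2] lift (9,19): star map gives 4.5147; window check -0.2 ≤ 4.5147 < 0.6 is false → out
[3] lift (14,12): star map gives 11.1672; window check -0.2 ≤ 11.1672 < 0.6 is false → out
[4] lift (-24,0): star map gives -24.0000; window check -0.2 ≤ -24.0000 < 0.6 is false → out
[5] lift (23,-6): star map gives 24.4164; window check -0.2 ≤ 24.4164 < 0.6 is false → out
[6] lift (2,4): star map gives 1.0557; window check -0.2 ≤ 1.0557 < 0.6 is false → out

none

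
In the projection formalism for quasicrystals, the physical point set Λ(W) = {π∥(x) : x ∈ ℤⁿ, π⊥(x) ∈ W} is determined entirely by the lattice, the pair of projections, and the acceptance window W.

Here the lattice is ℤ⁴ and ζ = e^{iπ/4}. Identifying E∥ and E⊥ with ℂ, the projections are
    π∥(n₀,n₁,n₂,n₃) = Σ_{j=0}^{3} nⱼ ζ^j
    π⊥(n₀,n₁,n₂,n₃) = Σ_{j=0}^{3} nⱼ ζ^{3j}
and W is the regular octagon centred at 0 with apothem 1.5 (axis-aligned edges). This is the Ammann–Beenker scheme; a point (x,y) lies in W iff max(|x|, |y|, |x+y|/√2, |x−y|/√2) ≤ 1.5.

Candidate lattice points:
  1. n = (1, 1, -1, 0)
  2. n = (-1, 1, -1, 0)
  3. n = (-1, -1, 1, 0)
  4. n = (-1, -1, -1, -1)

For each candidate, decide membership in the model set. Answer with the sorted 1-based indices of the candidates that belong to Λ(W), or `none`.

4

With ζ = e^{iπ/4} the internal vectors are ζ^0,ζ^3,ζ^6,ζ^9.
#1 (1, 1, -1, 0): internal (0.292893, 1.707107); octagon support 1.707107 vs apothem 1.5 → ∉ W
#2 (-1, 1, -1, 0): internal (-1.707107, 1.707107); octagon support 2.414214 vs apothem 1.5 → ∉ W
#3 (-1, -1, 1, 0): internal (-0.292893, -1.707107); octagon support 1.707107 vs apothem 1.5 → ∉ W
#4 (-1, -1, -1, -1): internal (-1.000000, -0.414214); octagon support 1.000000 vs apothem 1.5 → ∈ W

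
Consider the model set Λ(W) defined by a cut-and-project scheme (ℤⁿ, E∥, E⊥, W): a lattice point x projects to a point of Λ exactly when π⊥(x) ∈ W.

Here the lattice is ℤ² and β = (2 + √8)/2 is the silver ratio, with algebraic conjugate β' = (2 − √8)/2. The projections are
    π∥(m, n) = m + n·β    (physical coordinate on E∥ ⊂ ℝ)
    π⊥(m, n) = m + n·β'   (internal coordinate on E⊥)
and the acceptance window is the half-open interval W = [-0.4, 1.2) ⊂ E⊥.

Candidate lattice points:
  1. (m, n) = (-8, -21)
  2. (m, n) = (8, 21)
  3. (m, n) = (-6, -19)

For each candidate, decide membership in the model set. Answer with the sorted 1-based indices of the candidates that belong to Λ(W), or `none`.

Numerically β ≈ 2.414214 and β' = −1/β ≈ -0.414214.
#1 (-8,-21): internal coord -8 + (-21)·β' = +0.698485; +0.698485 ∈ [-0.4, 1.2) → IN Λ
#2 (8,21): internal coord 8 + (21)·β' = -0.698485; -0.698485 ∉ [-0.4, 1.2) → out
#3 (-6,-19): internal coord -6 + (-19)·β' = +1.870058; +1.870058 ∉ [-0.4, 1.2) → out

1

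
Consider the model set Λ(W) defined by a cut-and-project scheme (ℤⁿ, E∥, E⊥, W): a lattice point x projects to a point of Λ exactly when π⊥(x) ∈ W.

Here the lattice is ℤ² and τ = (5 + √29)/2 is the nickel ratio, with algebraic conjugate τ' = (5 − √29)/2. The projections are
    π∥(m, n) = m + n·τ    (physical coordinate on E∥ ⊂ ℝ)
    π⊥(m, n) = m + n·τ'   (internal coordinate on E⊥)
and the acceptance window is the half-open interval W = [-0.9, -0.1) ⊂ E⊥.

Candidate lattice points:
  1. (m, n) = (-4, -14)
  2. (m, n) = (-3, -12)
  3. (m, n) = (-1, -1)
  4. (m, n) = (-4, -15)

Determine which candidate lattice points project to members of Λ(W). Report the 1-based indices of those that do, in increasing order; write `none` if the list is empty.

2, 3

τ' = (5−√29)/2 ≈ -0.19258.
#1 (-4,-14): internal coord -4 + (-14)·τ' = -1.30385; -1.30385 ∉ [-0.9, -0.1) → out
#2 (-3,-12): internal coord -3 + (-12)·τ' = -0.68901; -0.68901 ∈ [-0.9, -0.1) → IN Λ
#3 (-1,-1): internal coord -1 + (-1)·τ' = -0.80742; -0.80742 ∈ [-0.9, -0.1) → IN Λ
#4 (-4,-15): internal coord -4 + (-15)·τ' = -1.11126; -1.11126 ∉ [-0.9, -0.1) → out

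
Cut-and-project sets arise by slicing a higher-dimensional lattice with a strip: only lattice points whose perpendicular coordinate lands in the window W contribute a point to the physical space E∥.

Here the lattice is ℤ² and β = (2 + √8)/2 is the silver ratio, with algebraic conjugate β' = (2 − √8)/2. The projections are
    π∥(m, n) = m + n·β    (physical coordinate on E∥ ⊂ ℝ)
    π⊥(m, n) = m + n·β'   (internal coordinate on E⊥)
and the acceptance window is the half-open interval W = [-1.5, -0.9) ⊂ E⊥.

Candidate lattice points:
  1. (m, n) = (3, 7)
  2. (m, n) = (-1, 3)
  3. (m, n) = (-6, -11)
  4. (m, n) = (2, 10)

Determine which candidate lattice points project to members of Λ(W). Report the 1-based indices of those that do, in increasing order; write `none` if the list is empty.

3

β' = (2−√8)/2 ≈ -0.41421.
candidate 1: (m,n)=(3,7) → π∥ = 3+7·β ≈ 19.89949, π⊥ = 3+7·β' ≈ 0.10051 ∉ [-1.5, -0.9) ⇒ out
candidate 2: (m,n)=(-1,3) → π∥ = -1+3·β ≈ 6.24264, π⊥ = -1+3·β' ≈ -2.24264 ∉ [-1.5, -0.9) ⇒ out
candidate 3: (m,n)=(-6,-11) → π∥ = -6-11·β ≈ -32.55635, π⊥ = -6-11·β' ≈ -1.44365 ∈ [-1.5, -0.9) ⇒ IN Λ
candidate 4: (m,n)=(2,10) → π∥ = 2+10·β ≈ 26.14214, π⊥ = 2+10·β' ≈ -2.14214 ∉ [-1.5, -0.9) ⇒ out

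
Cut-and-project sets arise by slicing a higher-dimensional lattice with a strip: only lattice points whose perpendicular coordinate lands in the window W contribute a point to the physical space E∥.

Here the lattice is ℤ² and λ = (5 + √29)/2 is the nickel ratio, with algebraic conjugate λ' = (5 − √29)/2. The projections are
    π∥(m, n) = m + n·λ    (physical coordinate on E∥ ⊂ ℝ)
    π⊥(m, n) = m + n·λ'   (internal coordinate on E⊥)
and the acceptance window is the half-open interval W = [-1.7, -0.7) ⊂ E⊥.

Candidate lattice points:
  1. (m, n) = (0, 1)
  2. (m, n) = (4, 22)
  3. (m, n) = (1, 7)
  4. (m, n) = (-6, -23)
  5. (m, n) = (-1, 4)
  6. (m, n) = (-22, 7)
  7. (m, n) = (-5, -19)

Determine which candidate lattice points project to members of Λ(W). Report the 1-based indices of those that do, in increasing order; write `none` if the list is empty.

4, 7

λ' = (5−√29)/2 ≈ -0.19258.
[1] lift (0,1): star map gives -0.19258; window check -1.7 ≤ -0.19258 < -0.7 is false → out
[2] lift (4,22): star map gives -0.23681; window check -1.7 ≤ -0.23681 < -0.7 is false → out
[3] lift (1,7): star map gives -0.34808; window check -1.7 ≤ -0.34808 < -0.7 is false → out
[4] lift (-6,-23): star map gives -1.57060; window check -1.7 ≤ -1.57060 < -0.7 is true → IN Λ
[5] lift (-1,4): star map gives -1.77033; window check -1.7 ≤ -1.77033 < -0.7 is false → out
[6] lift (-22,7): star map gives -23.34808; window check -1.7 ≤ -23.34808 < -0.7 is false → out
[7] lift (-5,-19): star map gives -1.34093; window check -1.7 ≤ -1.34093 < -0.7 is true → IN Λ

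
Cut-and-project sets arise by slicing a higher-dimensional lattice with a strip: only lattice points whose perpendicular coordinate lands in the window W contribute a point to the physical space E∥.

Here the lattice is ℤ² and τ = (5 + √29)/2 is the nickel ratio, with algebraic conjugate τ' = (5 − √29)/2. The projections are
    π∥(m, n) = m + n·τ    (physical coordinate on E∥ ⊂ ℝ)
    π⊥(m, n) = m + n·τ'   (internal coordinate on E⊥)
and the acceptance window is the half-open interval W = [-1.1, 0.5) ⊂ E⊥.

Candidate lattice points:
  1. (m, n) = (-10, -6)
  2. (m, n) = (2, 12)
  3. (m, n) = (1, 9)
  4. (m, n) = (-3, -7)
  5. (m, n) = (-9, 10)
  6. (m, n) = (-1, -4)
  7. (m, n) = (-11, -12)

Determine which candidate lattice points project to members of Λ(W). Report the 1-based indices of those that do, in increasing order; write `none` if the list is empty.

2, 3, 6

τ' = (5−√29)/2 ≈ -0.192582.
[1] lift (-10,-6): star map gives -8.844506; window check -1.1 ≤ -8.844506 < 0.5 is false → out
[2] lift (2,12): star map gives -0.310989; window check -1.1 ≤ -0.310989 < 0.5 is true → IN Λ
[3] lift (1,9): star map gives -0.733242; window check -1.1 ≤ -0.733242 < 0.5 is true → IN Λ
[4] lift (-3,-7): star map gives -1.651923; window check -1.1 ≤ -1.651923 < 0.5 is false → out
[5] lift (-9,10): star map gives -10.925824; window check -1.1 ≤ -10.925824 < 0.5 is false → out
[6] lift (-1,-4): star map gives -0.229670; window check -1.1 ≤ -0.229670 < 0.5 is true → IN Λ
[7] lift (-11,-12): star map gives -8.689011; window check -1.1 ≤ -8.689011 < 0.5 is false → out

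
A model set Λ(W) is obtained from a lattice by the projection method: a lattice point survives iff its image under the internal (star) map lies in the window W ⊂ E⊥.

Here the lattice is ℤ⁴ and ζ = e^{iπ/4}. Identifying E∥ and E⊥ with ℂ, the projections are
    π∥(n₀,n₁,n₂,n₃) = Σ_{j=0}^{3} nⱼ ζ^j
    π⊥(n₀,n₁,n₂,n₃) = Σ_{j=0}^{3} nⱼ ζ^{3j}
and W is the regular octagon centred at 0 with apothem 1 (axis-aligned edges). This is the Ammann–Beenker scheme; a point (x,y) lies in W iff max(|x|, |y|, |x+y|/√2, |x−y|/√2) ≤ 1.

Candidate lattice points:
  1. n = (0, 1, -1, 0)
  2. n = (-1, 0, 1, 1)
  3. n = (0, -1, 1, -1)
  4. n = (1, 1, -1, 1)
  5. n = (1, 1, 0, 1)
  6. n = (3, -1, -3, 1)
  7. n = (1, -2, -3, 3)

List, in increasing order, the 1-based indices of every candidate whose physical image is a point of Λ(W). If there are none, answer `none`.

2

With ζ = e^{iπ/4} the internal vectors are ζ^0,ζ^3,ζ^6,ζ^9.
#1 (0, 1, -1, 0): internal (-0.70711, 1.70711); octagon support 1.70711 vs apothem 1 → ∉ W
#2 (-1, 0, 1, 1): internal (-0.29289, -0.29289); octagon support 0.41421 vs apothem 1 → ∈ W
#3 (0, -1, 1, -1): internal (0.00000, -2.41421); octagon support 2.41421 vs apothem 1 → ∉ W
#4 (1, 1, -1, 1): internal (1.00000, 2.41421); octagon support 2.41421 vs apothem 1 → ∉ W
#5 (1, 1, 0, 1): internal (1.00000, 1.41421); octagon support 1.70711 vs apothem 1 → ∉ W
#6 (3, -1, -3, 1): internal (4.41421, 3.00000); octagon support 5.24264 vs apothem 1 → ∉ W
#7 (1, -2, -3, 3): internal (4.53553, 3.70711); octagon support 5.82843 vs apothem 1 → ∉ W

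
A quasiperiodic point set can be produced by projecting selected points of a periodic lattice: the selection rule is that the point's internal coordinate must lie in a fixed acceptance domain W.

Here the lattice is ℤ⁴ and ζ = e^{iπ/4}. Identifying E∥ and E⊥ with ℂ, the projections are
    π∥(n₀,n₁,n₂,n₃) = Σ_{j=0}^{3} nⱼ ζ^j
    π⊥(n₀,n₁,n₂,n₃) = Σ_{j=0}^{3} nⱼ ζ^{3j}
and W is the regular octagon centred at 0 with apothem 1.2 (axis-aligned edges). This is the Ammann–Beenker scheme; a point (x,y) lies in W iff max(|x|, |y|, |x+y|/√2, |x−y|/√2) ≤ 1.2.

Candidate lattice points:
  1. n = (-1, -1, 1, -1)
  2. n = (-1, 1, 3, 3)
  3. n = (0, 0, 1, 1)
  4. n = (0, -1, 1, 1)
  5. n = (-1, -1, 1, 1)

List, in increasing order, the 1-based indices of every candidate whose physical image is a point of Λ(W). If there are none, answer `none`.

With ζ = e^{iπ/4} the internal vectors are ζ^0,ζ^3,ζ^6,ζ^9.
candidate 1: n = (-1, -1, 1, -1) → π⊥ ≈ (-1.000000, -2.414214); max(|x|,|y|,|x±y|/√2) = 2.414214 > 1.2 ⇒ ∉ W
candidate 2: n = (-1, 1, 3, 3) → π⊥ ≈ (+0.414214, -0.171573); max(|x|,|y|,|x±y|/√2) = 0.414214 ≤ 1.2 ⇒ ∈ W
candidate 3: n = (0, 0, 1, 1) → π⊥ ≈ (+0.707107, -0.292893); max(|x|,|y|,|x±y|/√2) = 0.707107 ≤ 1.2 ⇒ ∈ W
candidate 4: n = (0, -1, 1, 1) → π⊥ ≈ (+1.414214, -1.000000); max(|x|,|y|,|x±y|/√2) = 1.707107 > 1.2 ⇒ ∉ W
candidate 5: n = (-1, -1, 1, 1) → π⊥ ≈ (+0.414214, -1.000000); max(|x|,|y|,|x±y|/√2) = 1.000000 ≤ 1.2 ⇒ ∈ W

2, 3, 5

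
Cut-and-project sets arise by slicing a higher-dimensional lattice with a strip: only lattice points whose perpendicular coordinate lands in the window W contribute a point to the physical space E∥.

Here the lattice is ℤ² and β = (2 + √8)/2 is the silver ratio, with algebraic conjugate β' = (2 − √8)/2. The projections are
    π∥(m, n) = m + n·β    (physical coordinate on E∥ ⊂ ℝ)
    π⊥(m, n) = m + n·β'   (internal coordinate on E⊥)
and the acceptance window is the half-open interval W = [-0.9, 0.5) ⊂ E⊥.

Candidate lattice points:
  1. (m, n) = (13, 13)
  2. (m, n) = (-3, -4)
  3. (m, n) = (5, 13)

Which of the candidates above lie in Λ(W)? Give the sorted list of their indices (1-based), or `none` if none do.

3

Numerically β ≈ 2.414214 and β' = −1/β ≈ -0.414214.
#1 (13,13): internal coord 13 + (13)·β' = +7.615224; +7.615224 ∉ [-0.9, 0.5) → out
#2 (-3,-4): internal coord -3 + (-4)·β' = -1.343146; -1.343146 ∉ [-0.9, 0.5) → out
#3 (5,13): internal coord 5 + (13)·β' = -0.384776; -0.384776 ∈ [-0.9, 0.5) → IN Λ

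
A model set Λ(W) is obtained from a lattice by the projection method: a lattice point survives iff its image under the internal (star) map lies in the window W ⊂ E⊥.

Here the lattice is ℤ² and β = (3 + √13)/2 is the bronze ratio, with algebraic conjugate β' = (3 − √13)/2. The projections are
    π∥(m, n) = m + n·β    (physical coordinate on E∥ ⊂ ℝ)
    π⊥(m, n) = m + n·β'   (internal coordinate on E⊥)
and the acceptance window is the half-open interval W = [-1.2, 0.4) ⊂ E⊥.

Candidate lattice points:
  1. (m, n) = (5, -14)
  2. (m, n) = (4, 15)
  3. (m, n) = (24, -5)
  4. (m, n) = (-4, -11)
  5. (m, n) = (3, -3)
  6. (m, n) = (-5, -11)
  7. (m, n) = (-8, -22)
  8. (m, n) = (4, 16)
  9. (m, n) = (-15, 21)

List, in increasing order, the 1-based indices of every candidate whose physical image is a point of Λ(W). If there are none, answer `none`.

Compute β' = (3−√13)/2 = -0.302776, so π⊥(m,n) = m -0.302776·n.
candidate 1: (m,n)=(5,-14) → π∥ = 5-14·β ≈ -41.238859, π⊥ = 5-14·β' ≈ 9.238859 ∉ [-1.2, 0.4) ⇒ out
candidate 2: (m,n)=(4,15) → π∥ = 4+15·β ≈ 53.541635, π⊥ = 4+15·β' ≈ -0.541635 ∈ [-1.2, 0.4) ⇒ IN Λ
candidate 3: (m,n)=(24,-5) → π∥ = 24-5·β ≈ 7.486122, π⊥ = 24-5·β' ≈ 25.513878 ∉ [-1.2, 0.4) ⇒ out
candidate 4: (m,n)=(-4,-11) → π∥ = -4-11·β ≈ -40.330532, π⊥ = -4-11·β' ≈ -0.669468 ∈ [-1.2, 0.4) ⇒ IN Λ
candidate 5: (m,n)=(3,-3) → π∥ = 3-3·β ≈ -6.908327, π⊥ = 3-3·β' ≈ 3.908327 ∉ [-1.2, 0.4) ⇒ out
candidate 6: (m,n)=(-5,-11) → π∥ = -5-11·β ≈ -41.330532, π⊥ = -5-11·β' ≈ -1.669468 ∉ [-1.2, 0.4) ⇒ out
candidate 7: (m,n)=(-8,-22) → π∥ = -8-22·β ≈ -80.661064, π⊥ = -8-22·β' ≈ -1.338936 ∉ [-1.2, 0.4) ⇒ out
candidate 8: (m,n)=(4,16) → π∥ = 4+16·β ≈ 56.844410, π⊥ = 4+16·β' ≈ -0.844410 ∈ [-1.2, 0.4) ⇒ IN Λ
candidate 9: (m,n)=(-15,21) → π∥ = -15+21·β ≈ 54.358288, π⊥ = -15+21·β' ≈ -21.358288 ∉ [-1.2, 0.4) ⇒ out

2, 4, 8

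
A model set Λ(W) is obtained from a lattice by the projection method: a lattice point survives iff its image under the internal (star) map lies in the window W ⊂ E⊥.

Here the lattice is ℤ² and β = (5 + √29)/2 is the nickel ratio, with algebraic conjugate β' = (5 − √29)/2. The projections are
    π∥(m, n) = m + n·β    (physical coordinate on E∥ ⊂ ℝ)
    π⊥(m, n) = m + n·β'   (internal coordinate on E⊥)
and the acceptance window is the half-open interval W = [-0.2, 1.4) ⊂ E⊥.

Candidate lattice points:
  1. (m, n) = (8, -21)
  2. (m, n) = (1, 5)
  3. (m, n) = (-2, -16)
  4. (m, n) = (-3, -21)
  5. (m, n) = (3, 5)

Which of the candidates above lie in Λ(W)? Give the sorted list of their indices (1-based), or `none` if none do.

2, 3, 4

Numerically β ≈ 5.192582 and β' = −1/β ≈ -0.192582.
[1] lift (8,-21): star map gives 12.044230; window check -0.2 ≤ 12.044230 < 1.4 is false → out
[2] lift (1,5): star map gives 0.037088; window check -0.2 ≤ 0.037088 < 1.4 is true → IN Λ
[3] lift (-2,-16): star map gives 1.081318; window check -0.2 ≤ 1.081318 < 1.4 is true → IN Λ
[4] lift (-3,-21): star map gives 1.044230; window check -0.2 ≤ 1.044230 < 1.4 is true → IN Λ
[5] lift (3,5): star map gives 2.037088; window check -0.2 ≤ 2.037088 < 1.4 is false → out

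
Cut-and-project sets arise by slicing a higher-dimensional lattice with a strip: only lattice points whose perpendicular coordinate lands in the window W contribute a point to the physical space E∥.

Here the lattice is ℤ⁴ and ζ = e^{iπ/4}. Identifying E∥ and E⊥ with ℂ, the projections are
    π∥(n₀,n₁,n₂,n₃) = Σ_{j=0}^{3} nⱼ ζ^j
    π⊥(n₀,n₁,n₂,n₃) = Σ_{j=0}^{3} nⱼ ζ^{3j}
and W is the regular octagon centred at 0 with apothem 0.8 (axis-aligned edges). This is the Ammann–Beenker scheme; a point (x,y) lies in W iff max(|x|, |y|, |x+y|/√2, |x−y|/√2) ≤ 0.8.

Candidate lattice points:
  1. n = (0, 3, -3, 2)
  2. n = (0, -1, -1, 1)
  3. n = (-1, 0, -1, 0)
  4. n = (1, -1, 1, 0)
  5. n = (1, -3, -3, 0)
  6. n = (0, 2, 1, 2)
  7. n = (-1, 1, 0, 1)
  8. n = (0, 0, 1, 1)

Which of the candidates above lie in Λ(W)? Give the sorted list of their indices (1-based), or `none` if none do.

8

Internal map: ζ^{3j} for j=0..3 gives (1,0), (−√2/2,√2/2), (0,−1), (√2/2,√2/2).
#1 (0, 3, -3, 2): internal (-0.70711, 6.53553); octagon support 6.53553 vs apothem 0.8 → ∉ W
#2 (0, -1, -1, 1): internal (1.41421, 1.00000); octagon support 1.70711 vs apothem 0.8 → ∉ W
#3 (-1, 0, -1, 0): internal (-1.00000, 1.00000); octagon support 1.41421 vs apothem 0.8 → ∉ W
#4 (1, -1, 1, 0): internal (1.70711, -1.70711); octagon support 2.41421 vs apothem 0.8 → ∉ W
#5 (1, -3, -3, 0): internal (3.12132, 0.87868); octagon support 3.12132 vs apothem 0.8 → ∉ W
#6 (0, 2, 1, 2): internal (0.00000, 1.82843); octagon support 1.82843 vs apothem 0.8 → ∉ W
#7 (-1, 1, 0, 1): internal (-1.00000, 1.41421); octagon support 1.70711 vs apothem 0.8 → ∉ W
#8 (0, 0, 1, 1): internal (0.70711, -0.29289); octagon support 0.70711 vs apothem 0.8 → ∈ W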